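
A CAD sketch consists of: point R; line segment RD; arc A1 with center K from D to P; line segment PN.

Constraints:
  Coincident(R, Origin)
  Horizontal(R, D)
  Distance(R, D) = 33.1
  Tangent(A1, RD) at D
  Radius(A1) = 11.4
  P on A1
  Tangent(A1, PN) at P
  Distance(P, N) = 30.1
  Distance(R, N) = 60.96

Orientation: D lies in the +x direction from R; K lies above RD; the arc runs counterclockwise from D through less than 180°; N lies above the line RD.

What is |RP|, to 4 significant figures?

45.91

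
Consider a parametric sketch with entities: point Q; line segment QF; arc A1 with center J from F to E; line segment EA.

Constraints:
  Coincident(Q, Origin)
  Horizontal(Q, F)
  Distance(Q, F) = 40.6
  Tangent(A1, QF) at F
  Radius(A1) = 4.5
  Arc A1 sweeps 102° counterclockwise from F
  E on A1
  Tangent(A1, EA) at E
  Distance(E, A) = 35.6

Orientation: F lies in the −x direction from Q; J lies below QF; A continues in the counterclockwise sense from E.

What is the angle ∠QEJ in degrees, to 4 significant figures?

5.113°

Q is at the origin; Q and F share the same y with |QF| = 40.6 and F on the −x side, so F = (-40.60, 0.000). A1 meets QF tangentially, so JF is at right angles to QF, so J = F + (0, -4.5) = (-40.60, -4.500). On A1, F sits at bearing 90° from J; a 102° counterclockwise sweep puts E at bearing 192°, so E = J + 4.5·(cos 192°, sin 192°) = (-45.00, -5.436). Then cos ∠QEJ = EQ·EJ / (|EQ||EJ|), giving 5.113°.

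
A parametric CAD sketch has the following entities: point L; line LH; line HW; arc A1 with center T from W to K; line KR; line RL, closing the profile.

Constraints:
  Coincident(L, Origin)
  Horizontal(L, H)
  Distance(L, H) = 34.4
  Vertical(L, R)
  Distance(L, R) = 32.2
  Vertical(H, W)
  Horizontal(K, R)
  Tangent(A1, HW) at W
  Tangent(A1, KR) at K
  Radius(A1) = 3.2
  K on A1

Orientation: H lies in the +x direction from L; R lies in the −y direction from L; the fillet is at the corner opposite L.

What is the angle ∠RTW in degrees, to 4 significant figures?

174.1°

L is at the origin; LH is horizontal with |LH| = 34.4 and H on the +x side, so H = (34.40, 0.000). L and R share the same x with |LR| = 32.2 and R on the −y side, so R = (0.000, -32.20). The virtual corner opposite L is at (34.40, -32.20). Tangency of A1 to HW means the radius TW is perpendicular to HW and A1 meets KR tangentially, so TK is at right angles to KR, with radius 3.2, so the center T sits 3.2 in from both sides at T = (31.20, -29.00). That places the tangent points at W = (34.40, -29.00) on HW and K = (31.20, -32.20) on KR. Then cos ∠RTW = TR·TW / (|TR||TW|), giving 174.1°.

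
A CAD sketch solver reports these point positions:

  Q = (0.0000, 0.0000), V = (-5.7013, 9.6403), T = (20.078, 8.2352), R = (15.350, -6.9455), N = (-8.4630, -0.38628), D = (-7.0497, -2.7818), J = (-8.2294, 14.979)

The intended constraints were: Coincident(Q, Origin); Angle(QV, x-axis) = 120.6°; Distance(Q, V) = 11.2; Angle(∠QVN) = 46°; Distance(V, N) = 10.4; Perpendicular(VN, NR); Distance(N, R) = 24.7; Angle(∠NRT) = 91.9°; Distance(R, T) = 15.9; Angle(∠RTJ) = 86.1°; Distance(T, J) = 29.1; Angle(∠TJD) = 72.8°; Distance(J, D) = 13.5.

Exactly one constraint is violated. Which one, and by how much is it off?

Distance(J, D) = 13.5 — off by 4.30.

Q = (0.00, 0.00) ✓; QV at 120.6° ✓; |QV| = 11.20 ✓; ∠QVN = 46.00° ✓; |VN| = 10.40 ✓; ∠(VN, NR) = 90.00° ✓; |NR| = 24.70 ✓; ∠NRT = 91.90° ✓; |RT| = 15.90 ✓; ∠RTJ = 86.10° ✓; |TJ| = 29.10 ✓; ∠TJD = 72.80° ✓; |JD| = 17.80 ✗.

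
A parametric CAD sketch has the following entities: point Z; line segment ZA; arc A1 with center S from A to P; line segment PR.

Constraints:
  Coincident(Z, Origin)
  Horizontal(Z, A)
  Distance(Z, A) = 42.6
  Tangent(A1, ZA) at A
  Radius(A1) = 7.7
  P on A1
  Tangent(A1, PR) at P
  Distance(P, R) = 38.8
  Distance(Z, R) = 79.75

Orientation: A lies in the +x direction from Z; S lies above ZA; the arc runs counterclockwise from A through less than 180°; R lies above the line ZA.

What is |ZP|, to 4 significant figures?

48.84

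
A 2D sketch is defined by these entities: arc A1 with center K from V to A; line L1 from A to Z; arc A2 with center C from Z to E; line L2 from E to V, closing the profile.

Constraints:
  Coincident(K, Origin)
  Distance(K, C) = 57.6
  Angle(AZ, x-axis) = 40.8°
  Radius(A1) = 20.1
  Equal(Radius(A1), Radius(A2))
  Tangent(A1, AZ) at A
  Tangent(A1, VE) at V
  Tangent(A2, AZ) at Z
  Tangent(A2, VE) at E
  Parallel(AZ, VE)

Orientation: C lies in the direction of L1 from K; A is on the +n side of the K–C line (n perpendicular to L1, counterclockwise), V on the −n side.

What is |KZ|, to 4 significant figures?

61.01

The slot axis is L1's direction at 40.8°, so u = (cos 40.8°, sin 40.8°) = (0.7570, 0.6534) and n = (−sin 40.8°, cos 40.8°) = (-0.6534, 0.7570). K is at the origin and C lies 57.6 along u from K, so C = 57.6·u = (43.60, 37.64). Tangency of A1 to both parallel lines with radius 20.1 puts A and V at K ± 20.1·n: A = (-13.13, 15.22), V = (13.13, -15.22). Equal radii place Z and E the same way about C: Z = C + 20.1·n = (30.47, 52.85), E = C − 20.1·n = (56.74, 22.42). Then |KZ| = |Z − K| = 61.01.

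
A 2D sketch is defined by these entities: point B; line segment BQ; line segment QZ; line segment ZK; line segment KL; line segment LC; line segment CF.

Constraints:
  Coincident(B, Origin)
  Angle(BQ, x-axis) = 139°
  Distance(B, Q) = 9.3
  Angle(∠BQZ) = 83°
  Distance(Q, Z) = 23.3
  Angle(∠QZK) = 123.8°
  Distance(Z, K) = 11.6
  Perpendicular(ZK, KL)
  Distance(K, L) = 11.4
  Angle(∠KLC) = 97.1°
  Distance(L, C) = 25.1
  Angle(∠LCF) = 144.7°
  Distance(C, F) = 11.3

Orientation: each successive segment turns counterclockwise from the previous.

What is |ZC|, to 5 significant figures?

19.683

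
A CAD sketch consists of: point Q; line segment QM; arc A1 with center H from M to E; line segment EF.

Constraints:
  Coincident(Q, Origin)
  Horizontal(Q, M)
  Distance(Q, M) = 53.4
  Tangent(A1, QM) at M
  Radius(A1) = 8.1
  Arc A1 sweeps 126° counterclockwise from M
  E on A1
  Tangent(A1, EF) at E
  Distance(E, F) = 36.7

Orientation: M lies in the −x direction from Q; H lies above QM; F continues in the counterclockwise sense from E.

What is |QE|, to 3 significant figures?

48.6

Since A1 is tangent to QM there, HM ⟂ QM, so H = M + (0, 8.1) = (-53.4, 8.10). On A1, M sits at bearing -90° from H; a 126° counterclockwise sweep puts E at bearing 36°, so E = H + 8.1·(cos 36°, sin 36°) = (-46.8, 12.9). Then |QE| = |E − Q| = 48.6.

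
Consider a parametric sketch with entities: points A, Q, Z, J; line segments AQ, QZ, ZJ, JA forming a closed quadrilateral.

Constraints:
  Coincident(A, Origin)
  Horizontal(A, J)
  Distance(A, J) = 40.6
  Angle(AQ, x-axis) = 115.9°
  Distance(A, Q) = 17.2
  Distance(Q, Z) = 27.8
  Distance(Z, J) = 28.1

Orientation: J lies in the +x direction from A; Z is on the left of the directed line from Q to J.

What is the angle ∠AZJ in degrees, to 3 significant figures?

93.3°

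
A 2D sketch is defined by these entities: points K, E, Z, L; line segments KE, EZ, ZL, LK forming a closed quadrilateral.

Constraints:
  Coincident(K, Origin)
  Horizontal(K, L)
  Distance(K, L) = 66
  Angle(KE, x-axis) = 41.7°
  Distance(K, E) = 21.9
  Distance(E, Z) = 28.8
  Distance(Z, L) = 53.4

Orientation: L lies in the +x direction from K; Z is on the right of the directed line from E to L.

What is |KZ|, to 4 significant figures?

20.29

Checks: |EZ| = 28.80 ✓; |ZL| = 53.40 ✓.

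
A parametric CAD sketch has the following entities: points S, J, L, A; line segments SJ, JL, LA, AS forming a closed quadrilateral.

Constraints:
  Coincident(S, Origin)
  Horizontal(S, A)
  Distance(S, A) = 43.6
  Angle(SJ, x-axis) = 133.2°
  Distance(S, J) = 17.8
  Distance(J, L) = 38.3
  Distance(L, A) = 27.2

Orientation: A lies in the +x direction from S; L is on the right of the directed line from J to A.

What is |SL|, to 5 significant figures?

20.969

Checks: |JL| = 38.30 ✓; |LA| = 27.20 ✓.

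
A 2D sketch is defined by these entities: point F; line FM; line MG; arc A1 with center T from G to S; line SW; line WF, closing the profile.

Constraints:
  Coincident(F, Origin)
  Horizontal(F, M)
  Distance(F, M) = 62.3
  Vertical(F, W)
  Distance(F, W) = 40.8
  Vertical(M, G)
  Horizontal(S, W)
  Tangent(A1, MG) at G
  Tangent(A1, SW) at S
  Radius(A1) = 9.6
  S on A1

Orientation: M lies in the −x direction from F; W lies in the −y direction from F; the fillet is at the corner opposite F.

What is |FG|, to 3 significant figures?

69.7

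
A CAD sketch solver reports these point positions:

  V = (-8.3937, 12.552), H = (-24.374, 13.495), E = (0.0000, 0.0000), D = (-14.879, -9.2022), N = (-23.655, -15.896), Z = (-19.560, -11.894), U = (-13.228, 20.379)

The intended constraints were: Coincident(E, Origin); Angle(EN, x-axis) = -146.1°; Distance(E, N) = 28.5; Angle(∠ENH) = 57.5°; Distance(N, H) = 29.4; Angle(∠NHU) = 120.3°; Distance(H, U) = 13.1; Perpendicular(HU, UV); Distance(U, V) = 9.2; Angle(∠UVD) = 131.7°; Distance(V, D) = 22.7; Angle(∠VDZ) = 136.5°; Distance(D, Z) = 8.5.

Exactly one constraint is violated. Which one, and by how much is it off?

Distance(D, Z) = 8.5 — off by 3.10.

E = (0.00, 0.00) ✓; EN at -146.1° ✓; |EN| = 28.50 ✓; ∠ENH = 57.50° ✓; |NH| = 29.40 ✓; ∠NHU = 120.3° ✓; |HU| = 13.10 ✓; ∠(HU, UV) = 90.00° ✓; |UV| = 9.200 ✓; ∠UVD = 131.7° ✓; |VD| = 22.70 ✓; ∠VDZ = 136.5° ✓; |DZ| = 5.400 ✗.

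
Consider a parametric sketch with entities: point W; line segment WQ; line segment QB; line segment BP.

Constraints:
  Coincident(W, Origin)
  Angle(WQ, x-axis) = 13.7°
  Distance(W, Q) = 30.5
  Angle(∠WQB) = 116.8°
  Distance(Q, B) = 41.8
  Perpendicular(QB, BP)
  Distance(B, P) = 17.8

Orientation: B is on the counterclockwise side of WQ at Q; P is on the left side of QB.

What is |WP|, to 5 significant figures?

56.345

∠WQB = 116.8°, so QB runs at 13.7° + (180° − 116.8°) = 76.900° from the x-axis; with |QB| = 41.8, B = Q + 41.8·(cos 76.900°, sin 76.900°) = (39.106, 47.936). QB is perpendicular to BP; with |BP| = 17.8 on the left of QB, P = B + 17.8·(-0.97398, 0.22665) = (21.770, 51.970). Then |WP| = |P − W| = 56.345.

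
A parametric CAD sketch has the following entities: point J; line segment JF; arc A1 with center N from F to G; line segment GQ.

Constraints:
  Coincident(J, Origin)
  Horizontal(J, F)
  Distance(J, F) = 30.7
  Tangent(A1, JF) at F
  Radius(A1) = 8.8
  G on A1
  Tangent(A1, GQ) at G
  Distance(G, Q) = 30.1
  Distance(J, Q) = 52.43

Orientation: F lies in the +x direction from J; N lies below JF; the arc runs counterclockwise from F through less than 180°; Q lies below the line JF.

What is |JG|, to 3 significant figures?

25.6

Checks: |NG| = 8.800 ✓; ∠(NG, GQ) = 90.00° ✓; |GQ| = 30.10 ✓; |JQ| = 52.43 ✓.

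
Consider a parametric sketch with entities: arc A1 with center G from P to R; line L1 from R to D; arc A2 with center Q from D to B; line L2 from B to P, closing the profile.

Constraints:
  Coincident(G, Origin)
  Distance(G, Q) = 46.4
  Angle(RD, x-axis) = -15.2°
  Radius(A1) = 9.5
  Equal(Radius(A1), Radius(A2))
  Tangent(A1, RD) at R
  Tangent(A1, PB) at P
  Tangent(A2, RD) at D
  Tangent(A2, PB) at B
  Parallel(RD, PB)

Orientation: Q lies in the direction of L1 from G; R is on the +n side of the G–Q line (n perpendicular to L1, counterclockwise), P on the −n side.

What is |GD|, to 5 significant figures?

47.363

The slot axis is L1's direction at -15.2°, so u = (cos -15.2°, sin -15.2°) = (0.96502, -0.26219) and n = (−sin -15.2°, cos -15.2°) = (0.26219, 0.96502). G is at the origin and Q lies 46.4 along u from G, so Q = 46.4·u = (44.777, -12.166). Tangency of A1 to both parallel lines with radius 9.5 puts R and P at G ± 9.5·n: R = (2.4908, 9.1677), P = (-2.4908, -9.1677). Equal radii place D and B the same way about Q: D = Q + 9.5·n = (47.268, -2.9979), B = Q − 9.5·n = (42.286, -21.333). Then |GD| = |D − G| = 47.363.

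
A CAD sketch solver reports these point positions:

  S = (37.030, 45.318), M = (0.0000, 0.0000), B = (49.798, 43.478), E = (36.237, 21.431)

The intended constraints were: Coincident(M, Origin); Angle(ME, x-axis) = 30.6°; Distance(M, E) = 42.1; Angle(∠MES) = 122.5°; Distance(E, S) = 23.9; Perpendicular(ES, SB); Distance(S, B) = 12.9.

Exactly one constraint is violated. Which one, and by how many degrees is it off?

Perpendicular(ES, SB) — off by 6.30°.

M = (0.00, 0.00) ✓; ME at 30.60° ✓; |ME| = 42.10 ✓; ∠MES = 122.5° ✓; |ES| = 23.90 ✓; ∠(ES, SB) = 96.30° ✗; |SB| = 12.90 ✓.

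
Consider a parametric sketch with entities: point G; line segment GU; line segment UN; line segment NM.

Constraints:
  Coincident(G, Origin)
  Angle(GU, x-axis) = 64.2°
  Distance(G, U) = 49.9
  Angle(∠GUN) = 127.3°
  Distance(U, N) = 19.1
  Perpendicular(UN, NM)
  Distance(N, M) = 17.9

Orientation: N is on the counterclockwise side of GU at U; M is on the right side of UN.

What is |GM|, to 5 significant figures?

75.838

G is at the origin; GU runs at 64.2° with length 49.9, so U = 49.9·(cos 64.2°, sin 64.2°) = (21.718, 44.926). ∠GUN = 127.3°, so UN runs at 64.2° + (180° − 127.3°) = 116.90° from the x-axis; with |UN| = 19.1, N = U + 19.1·(cos 116.90°, sin 116.90°) = (13.077, 61.959). The perpendicularity gives NM at right angles to UN; with |NM| = 17.9 on the right of UN, M = N + 17.9·(0.89180, 0.45243) = (29.040, 70.058). Then |GM| = |M − G| = 75.838.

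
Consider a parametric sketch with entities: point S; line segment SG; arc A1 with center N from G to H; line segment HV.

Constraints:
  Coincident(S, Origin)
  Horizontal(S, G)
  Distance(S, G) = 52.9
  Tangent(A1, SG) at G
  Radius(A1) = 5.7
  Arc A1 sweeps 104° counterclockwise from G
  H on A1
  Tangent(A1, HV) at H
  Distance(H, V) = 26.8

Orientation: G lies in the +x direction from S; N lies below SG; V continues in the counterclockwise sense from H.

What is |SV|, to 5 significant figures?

63.203

On A1, G sits at bearing 90° from N; a 104° counterclockwise sweep puts H at bearing 194°, so H = N + 5.7·(cos 194°, sin 194°) = (47.369, -7.0790). Since A1 is tangent to HV there, NH ⟂ HV, so HV runs along (−sin 194°, cos 194°); with |HV| = 26.8, V = (53.853, -33.083). Then |SV| = |V − S| = 63.203.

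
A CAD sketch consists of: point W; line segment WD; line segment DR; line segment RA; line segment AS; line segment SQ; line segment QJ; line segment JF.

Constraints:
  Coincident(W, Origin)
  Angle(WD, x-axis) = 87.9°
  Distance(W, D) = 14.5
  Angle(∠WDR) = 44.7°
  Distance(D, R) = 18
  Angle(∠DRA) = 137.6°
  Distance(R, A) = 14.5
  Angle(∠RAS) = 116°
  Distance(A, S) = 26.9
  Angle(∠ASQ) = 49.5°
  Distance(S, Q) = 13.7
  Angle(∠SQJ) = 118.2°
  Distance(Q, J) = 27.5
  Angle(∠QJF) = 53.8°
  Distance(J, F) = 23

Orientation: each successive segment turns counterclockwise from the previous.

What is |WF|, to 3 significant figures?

28.3

W is at the origin; WD runs at 87.9° with length 14.5, so D = (0.531, 14.5). ∠WDR = 44.7° gives DR at -137° from the x-axis; with |DR| = 18.0, R = (-12.6, 2.17). ∠DRA = 137.6° gives RA at -94.4° from the x-axis; with |RA| = 14.5, A = (-13.7, -12.3). ∠RAS = 116.0° gives AS at -30.4° from the x-axis; with |AS| = 26.9, S = (9.50, -25.9). ∠ASQ = 49.5° gives SQ at 100° from the x-axis; with |SQ| = 13.7, Q = (7.10, -12.4). ∠SQJ = 118.2° gives QJ at 162° from the x-axis; with |QJ| = 27.5, J = (-19.0, -3.87). ∠QJF = 53.8° gives JF at -71.9° from the x-axis; with |JF| = 23.0, F = (-11.9, -25.7). Then |WF| = |F − W| = 28.3.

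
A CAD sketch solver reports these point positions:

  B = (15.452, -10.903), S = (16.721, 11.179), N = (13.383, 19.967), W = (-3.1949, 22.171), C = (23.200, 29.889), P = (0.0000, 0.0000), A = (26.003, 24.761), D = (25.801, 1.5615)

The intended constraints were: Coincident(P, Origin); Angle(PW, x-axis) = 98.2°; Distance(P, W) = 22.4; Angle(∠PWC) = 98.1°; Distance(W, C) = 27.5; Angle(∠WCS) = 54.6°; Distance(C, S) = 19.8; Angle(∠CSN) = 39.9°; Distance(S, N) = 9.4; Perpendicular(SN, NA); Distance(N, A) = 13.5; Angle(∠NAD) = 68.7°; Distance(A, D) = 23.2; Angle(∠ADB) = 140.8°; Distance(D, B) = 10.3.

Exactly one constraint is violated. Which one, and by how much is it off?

Distance(D, B) = 10.3 — off by 5.90.

P = (0.00, 0.00) ✓; PW at 98.20° ✓; |PW| = 22.40 ✓; ∠PWC = 98.10° ✓; |WC| = 27.50 ✓; ∠WCS = 54.60° ✓; |CS| = 19.80 ✓; ∠CSN = 39.90° ✓; |SN| = 9.401 ✓; ∠(SN, NA) = 90.00° ✓; |NA| = 13.50 ✓; ∠NAD = 68.70° ✓; |AD| = 23.20 ✓; ∠ADB = 140.8° ✓; |DB| = 16.20 ✗.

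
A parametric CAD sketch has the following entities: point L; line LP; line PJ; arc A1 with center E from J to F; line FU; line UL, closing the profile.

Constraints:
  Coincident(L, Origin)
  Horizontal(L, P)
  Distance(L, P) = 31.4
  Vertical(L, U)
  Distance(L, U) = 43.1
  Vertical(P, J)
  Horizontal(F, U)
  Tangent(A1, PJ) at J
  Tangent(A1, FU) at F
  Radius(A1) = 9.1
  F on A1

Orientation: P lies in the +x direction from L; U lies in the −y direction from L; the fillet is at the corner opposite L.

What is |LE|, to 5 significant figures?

40.661

LU is vertical with |LU| = 43.1 and U on the −y side, so U = (0.0000, -43.100). The virtual corner opposite L is at (31.400, -43.100). A1 meets PJ tangentially, so EJ is at right angles to PJ and tangency of A1 to FU means the radius EF is perpendicular to FU, with radius 9.1, so the center E sits 9.1 in from both sides at E = (22.300, -34.000). Then |LE| = |E − L| = 40.661.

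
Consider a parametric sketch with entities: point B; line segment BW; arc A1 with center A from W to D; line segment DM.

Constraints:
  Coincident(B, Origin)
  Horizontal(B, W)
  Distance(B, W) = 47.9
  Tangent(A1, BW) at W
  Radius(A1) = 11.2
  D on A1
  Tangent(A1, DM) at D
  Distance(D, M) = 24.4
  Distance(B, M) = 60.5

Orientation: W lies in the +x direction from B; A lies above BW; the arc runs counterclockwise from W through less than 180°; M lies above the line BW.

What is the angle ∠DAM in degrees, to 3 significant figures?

65.3°

Checks: |BW| = 47.90 ✓; |AD| = 11.20 ✓; ∠(AD, DM) = 90.00° ✓; |DM| = 24.40 ✓; |BM| = 60.50 ✓.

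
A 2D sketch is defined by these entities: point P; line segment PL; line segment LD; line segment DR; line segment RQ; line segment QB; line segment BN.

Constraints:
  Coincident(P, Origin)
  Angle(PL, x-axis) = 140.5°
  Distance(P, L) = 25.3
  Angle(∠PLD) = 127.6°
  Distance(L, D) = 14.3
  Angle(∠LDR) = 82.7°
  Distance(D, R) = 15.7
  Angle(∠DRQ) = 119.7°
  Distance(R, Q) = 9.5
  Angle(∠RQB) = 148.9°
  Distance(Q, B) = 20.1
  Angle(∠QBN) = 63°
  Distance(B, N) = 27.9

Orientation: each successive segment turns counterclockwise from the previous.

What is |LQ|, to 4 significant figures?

19.51

P is at the origin; PL runs at 140.5° with length 25.3, so L = (-19.52, 16.09). ∠PLD = 127.6° gives LD at -167.1° from the x-axis; with |LD| = 14.3, D = (-33.46, 12.90). ∠LDR = 82.7° gives DR at -69.80° from the x-axis; with |DR| = 15.7, R = (-28.04, -1.834). ∠DRQ = 119.7° gives RQ at -9.500° from the x-axis; with |RQ| = 9.5, Q = (-18.67, -3.402). Then |LQ| = |Q − L| = 19.51.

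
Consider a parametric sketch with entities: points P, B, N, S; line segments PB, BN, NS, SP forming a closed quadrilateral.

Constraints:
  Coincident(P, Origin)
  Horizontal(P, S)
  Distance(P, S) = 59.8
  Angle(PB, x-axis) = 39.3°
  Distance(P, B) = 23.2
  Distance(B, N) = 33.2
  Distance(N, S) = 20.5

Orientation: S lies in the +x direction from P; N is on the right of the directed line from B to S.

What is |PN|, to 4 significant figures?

42.27

Checks: |BN| = 33.20 ✓; |NS| = 20.50 ✓.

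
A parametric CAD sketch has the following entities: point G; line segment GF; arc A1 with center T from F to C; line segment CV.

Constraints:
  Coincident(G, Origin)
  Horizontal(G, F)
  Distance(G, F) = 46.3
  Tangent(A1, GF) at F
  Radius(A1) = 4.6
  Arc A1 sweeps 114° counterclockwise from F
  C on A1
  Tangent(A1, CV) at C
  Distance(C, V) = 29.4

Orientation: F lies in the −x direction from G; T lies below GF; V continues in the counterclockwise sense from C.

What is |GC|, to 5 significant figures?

50.915

G is at the origin; GF is horizontal with |GF| = 46.3 and F on the −x side, so F = (-46.300, 0.0000). Tangency of A1 to GF means the radius TF is perpendicular to GF, so T = F + (0, -4.6) = (-46.300, -4.6000). On A1, F sits at bearing 90° from T; a 114° counterclockwise sweep puts C at bearing 204°, so C = T + 4.6·(cos 204°, sin 204°) = (-50.502, -6.4710). Then |GC| = |C − G| = 50.915.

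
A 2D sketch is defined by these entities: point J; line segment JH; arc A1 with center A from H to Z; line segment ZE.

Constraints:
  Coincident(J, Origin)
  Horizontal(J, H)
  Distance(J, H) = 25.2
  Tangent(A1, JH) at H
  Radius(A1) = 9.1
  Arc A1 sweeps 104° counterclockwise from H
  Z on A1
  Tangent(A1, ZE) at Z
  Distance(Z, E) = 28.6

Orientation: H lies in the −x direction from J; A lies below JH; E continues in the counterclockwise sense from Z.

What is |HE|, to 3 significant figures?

39.1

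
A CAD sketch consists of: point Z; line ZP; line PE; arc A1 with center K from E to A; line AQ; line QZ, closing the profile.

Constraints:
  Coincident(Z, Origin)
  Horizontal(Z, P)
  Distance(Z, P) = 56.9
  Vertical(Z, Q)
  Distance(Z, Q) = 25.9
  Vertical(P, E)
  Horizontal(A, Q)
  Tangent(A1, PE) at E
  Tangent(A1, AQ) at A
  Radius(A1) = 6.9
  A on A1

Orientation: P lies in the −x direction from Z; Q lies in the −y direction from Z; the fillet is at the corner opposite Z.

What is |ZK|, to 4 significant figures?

53.49

ZQ is vertical with |ZQ| = 25.9 and Q on the −y side, so Q = (0.000, -25.90). The virtual corner opposite Z is at (-56.90, -25.90). A1 meets PE tangentially, so KE is at right angles to PE and A1 meets AQ tangentially, so KA is at right angles to AQ, with radius 6.9, so the center K sits 6.9 in from both sides at K = (-50.00, -19.00). Then |ZK| = |K − Z| = 53.49.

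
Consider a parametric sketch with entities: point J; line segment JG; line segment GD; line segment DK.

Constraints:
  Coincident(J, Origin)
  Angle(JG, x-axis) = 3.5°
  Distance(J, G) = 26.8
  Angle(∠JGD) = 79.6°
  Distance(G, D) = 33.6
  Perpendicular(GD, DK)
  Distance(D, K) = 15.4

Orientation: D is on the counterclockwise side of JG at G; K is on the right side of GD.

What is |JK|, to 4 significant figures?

50.71

J is at the origin; JG runs at 3.5° with length 26.8, so G = 26.8·(cos 3.5°, sin 3.5°) = (26.75, 1.636). ∠JGD = 79.6°, so GD runs at 3.5° + (180° − 79.6°) = 103.9° from the x-axis; with |GD| = 33.6, D = G + 33.6·(cos 103.9°, sin 103.9°) = (18.68, 34.25). GD is perpendicular to DK; with |DK| = 15.4 on the right of GD, K = D + 15.4·(0.9707, 0.2402) = (33.63, 37.95). Then |JK| = |K − J| = 50.71.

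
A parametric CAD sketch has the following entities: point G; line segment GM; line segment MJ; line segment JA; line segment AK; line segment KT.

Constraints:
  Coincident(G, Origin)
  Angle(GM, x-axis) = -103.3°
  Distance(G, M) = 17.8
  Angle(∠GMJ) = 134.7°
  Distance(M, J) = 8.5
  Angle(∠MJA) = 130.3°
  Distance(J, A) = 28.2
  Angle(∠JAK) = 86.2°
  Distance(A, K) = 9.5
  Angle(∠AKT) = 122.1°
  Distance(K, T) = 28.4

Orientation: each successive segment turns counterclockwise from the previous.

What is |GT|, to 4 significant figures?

6.634

G is at the origin; GM runs at -103.3° with length 17.8, so M = (-4.095, -17.32). ∠GMJ = 134.7° gives MJ at -58.00° from the x-axis; with |MJ| = 8.5, J = (0.4094, -24.53). ∠MJA = 130.3° gives JA at -8.300° from the x-axis; with |JA| = 28.2, A = (28.31, -28.60). ∠JAK = 86.2° gives AK at 85.50° from the x-axis; with |AK| = 9.5, K = (29.06, -19.13). ∠AKT = 122.1° gives KT at 143.4° from the x-axis; with |KT| = 28.4, T = (6.259, -2.198). Then |GT| = |T − G| = 6.634.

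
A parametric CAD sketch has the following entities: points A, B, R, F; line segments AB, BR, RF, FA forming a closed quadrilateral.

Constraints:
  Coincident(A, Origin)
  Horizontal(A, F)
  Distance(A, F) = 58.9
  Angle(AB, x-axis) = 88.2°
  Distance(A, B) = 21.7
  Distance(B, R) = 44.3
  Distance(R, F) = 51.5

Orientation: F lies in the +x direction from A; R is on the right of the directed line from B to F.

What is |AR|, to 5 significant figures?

24.294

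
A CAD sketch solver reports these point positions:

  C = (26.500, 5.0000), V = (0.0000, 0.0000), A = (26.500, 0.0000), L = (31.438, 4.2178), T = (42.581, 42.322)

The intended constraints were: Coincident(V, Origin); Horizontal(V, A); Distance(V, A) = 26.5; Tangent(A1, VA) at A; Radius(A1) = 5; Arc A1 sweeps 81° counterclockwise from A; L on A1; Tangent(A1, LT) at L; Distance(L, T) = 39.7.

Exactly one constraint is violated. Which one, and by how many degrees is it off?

Tangent(A1, LT) at L — off by 7.30°.

V = (0.00, 0.00) ✓; V.y = 0.00, A.y = 0.00 ✓; |VA| = 26.50 ✓; ∠(CA, AV) = 90.00° ✓; |CA| = 5.000 ✓; bearing(C→L) − bearing(C→A) = 81.00° ✓; |CL| = 5.000 ✓; ∠(CL, LT) = 97.30° ✗; |LT| = 39.70 ✓.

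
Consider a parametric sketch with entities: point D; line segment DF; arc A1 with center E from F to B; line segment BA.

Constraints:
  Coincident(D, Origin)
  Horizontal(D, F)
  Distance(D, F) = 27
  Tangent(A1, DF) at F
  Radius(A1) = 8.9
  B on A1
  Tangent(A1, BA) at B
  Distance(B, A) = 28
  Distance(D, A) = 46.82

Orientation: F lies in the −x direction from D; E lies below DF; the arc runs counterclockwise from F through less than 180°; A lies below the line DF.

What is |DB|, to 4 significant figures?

37.33

Checks: ∠(EF, FD) = 90.00° ✓; |EF| = 8.900 ✓; |EB| = 8.900 ✓; ∠(EB, BA) = 90.00° ✓; |BA| = 28.00 ✓; |DA| = 46.82 ✓.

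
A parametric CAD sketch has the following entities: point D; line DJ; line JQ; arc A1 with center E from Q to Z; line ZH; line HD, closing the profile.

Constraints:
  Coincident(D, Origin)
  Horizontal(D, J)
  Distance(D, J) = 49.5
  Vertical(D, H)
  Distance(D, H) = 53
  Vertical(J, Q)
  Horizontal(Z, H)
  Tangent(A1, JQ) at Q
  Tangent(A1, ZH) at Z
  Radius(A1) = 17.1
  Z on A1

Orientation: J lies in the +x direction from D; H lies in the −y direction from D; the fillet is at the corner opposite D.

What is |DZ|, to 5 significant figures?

62.119

D is at the origin; DJ is horizontal with |DJ| = 49.5 and J on the +x side, so J = (49.500, 0.0000). D and H share the same x with |DH| = 53.0 and H on the −y side, so H = (0.0000, -53.000). The virtual corner opposite D is at (49.500, -53.000). The tangent condition forces EQ to be normal to JQ and the tangent condition forces EZ to be normal to ZH, with radius 17.1, so the center E sits 17.1 in from both sides at E = (32.400, -35.900). That places the tangent points at Q = (49.500, -35.900) on JQ and Z = (32.400, -53.000) on ZH. Then |DZ| = |Z − D| = 62.119.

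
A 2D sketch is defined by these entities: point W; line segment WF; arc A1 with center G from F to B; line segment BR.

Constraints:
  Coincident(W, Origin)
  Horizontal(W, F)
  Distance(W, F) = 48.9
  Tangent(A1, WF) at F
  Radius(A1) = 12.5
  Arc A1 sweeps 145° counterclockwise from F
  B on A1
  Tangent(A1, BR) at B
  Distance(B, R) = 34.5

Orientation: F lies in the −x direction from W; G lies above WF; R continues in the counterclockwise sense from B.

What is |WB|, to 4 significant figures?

47.52

W is at the origin; WF is horizontal with |WF| = 48.9 and F on the −x side, so F = (-48.90, 0.000). Since A1 is tangent to WF there, GF ⟂ WF, so G = F + (0, 12.5) = (-48.90, 12.50). On A1, F sits at bearing -90° from G; a 145° counterclockwise sweep puts B at bearing 55°, so B = G + 12.5·(cos 55°, sin 55°) = (-41.73, 22.74). Then |WB| = |B − W| = 47.52.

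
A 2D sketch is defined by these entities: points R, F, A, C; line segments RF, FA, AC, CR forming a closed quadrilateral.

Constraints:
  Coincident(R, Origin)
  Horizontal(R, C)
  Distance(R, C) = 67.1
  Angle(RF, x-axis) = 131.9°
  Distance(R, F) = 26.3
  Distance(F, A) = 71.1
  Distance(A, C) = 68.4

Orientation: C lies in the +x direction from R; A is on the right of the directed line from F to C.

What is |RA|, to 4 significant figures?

46.20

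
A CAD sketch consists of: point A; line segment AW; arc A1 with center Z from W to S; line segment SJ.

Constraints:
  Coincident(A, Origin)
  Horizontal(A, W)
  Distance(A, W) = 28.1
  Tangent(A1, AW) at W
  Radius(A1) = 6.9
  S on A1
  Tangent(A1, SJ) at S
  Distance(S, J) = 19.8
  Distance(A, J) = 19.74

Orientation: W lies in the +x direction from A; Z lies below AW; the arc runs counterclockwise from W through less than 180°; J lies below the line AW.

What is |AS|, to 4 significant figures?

23.05

A is at the origin; A and W share the same y with |AW| = 28.1 and W on the +x side, so W = (28.10, 0.000). The tangent condition forces ZW to be normal to AW, so Z = W + (0, -6.9) = (28.10, -6.900). Since ZS ⟂ SJ (tangency), |ZJ| = √(6.9² + 19.8²) = 20.97 regardless of where S sits on A1. So J lies on both circle(A, 19.74) and circle(Z, 20.97); the below-AW intersection is J = (9.800, -17.14). S is the foot of the tangent from J: S = (22.94, -2.322).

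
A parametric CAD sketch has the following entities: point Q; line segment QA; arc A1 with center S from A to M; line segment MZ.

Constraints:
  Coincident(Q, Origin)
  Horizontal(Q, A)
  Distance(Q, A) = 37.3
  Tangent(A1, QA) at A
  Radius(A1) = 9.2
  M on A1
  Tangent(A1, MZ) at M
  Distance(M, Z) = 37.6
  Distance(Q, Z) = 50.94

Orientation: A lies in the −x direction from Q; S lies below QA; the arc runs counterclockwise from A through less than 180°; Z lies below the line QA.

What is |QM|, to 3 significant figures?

47.1

Q is at the origin; QA is horizontal with |QA| = 37.3 and A on the −x side, so A = (-37.3, 0.00). Tangency of A1 to QA means the radius SA is perpendicular to QA, so S = A + (0, -9.2) = (-37.3, -9.20). Since SM ⟂ MZ (tangency), |SZ| = √(9.2² + 37.6²) = 38.7 regardless of where M sits on A1. So Z lies on both circle(Q, 50.94) and circle(S, 38.7); the below-QA intersection is Z = (-23.3, -45.3). M is the foot of the tangent from Z: M = (-44.8, -14.5).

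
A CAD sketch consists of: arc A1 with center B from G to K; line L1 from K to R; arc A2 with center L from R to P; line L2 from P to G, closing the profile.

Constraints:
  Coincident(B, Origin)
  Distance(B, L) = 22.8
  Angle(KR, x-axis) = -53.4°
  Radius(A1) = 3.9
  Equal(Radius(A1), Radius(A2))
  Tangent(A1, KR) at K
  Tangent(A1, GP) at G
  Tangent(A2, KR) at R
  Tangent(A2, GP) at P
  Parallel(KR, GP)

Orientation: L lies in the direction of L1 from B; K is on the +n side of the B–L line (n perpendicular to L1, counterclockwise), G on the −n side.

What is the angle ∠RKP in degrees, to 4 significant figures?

18.89°

The slot axis is L1's direction at -53.4°, so u = (cos -53.4°, sin -53.4°) = (0.5962, -0.8028) and n = (−sin -53.4°, cos -53.4°) = (0.8028, 0.5962). B is at the origin and L lies 22.8 along u from B, so L = 22.8·u = (13.59, -18.30). Tangency of A1 to both parallel lines with radius 3.9 puts K and G at B ± 3.9·n: K = (3.131, 2.325), G = (-3.131, -2.325). Equal radii place R and P the same way about L: R = L + 3.9·n = (16.72, -15.98), P = L − 3.9·n = (10.46, -20.63). Then cos ∠RKP = KR·KP / (|KR||KP|), giving 18.89°.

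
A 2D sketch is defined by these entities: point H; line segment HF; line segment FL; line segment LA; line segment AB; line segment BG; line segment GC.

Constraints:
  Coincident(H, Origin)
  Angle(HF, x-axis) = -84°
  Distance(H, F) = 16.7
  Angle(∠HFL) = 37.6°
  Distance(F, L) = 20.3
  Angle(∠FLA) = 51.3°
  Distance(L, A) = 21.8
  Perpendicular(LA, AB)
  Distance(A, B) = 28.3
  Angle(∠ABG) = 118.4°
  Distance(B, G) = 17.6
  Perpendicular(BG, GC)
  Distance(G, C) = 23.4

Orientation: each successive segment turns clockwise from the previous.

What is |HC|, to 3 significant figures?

24.1

H is at the origin; HF runs at -84.0° with length 16.7, so F = (1.75, -16.6). ∠HFL = 37.6° gives FL at 134° from the x-axis; with |FL| = 20.3, L = (-12.3, -1.91). ∠FLA = 51.3° gives LA at 4.90° from the x-axis; with |LA| = 21.8, A = (9.47, -0.0457). LA is perpendicular to AB, so AB runs at -85.1°; with |AB| = 28.3, B = (11.9, -28.2). ∠ABG = 118.4° gives BG at -147° from the x-axis; with |BG| = 17.6, G = (-2.83, -37.9). BG is perpendicular to GC, so GC runs at 123°; with |GC| = 23.4, C = (-15.7, -18.3). Then |HC| = |C − H| = 24.1.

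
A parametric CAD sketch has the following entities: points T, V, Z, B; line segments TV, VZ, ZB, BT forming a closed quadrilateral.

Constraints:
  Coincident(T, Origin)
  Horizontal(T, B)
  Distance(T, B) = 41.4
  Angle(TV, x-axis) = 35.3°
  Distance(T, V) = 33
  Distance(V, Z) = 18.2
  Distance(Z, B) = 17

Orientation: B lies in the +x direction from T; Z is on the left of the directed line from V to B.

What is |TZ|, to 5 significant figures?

47.941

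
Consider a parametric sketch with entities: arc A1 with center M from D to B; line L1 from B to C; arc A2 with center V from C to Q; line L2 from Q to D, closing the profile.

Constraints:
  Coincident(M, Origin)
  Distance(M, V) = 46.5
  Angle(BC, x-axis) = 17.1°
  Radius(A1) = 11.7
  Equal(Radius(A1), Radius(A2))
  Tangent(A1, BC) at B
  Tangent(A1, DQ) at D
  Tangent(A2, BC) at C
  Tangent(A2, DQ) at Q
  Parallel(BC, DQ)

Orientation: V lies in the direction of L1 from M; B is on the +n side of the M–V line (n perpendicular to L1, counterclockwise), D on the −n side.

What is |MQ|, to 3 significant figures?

47.9

The slot axis is L1's direction at 17.1°, so u = (cos 17.1°, sin 17.1°) = (0.956, 0.294) and n = (−sin 17.1°, cos 17.1°) = (-0.294, 0.956). M is at the origin and V lies 46.5 along u from M, so V = 46.5·u = (44.4, 13.7). Tangency of A1 to both parallel lines with radius 11.7 puts B and D at M ± 11.7·n: B = (-3.44, 11.2), D = (3.44, -11.2). Equal radii place C and Q the same way about V: C = V + 11.7·n = (41.0, 24.9), Q = V − 11.7·n = (47.9, 2.49). Then |MQ| = |Q − M| = 47.9.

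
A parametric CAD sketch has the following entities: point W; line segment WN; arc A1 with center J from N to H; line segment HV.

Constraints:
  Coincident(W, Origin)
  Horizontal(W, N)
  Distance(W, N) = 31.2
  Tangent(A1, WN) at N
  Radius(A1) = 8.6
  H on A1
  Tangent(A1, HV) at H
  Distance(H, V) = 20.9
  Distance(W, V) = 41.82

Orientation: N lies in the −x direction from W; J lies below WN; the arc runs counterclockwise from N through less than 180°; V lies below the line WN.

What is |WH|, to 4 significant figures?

40.74

Checks: W.y = 0.00, N.y = 0.00 ✓; |JH| = 8.600 ✓; ∠(JH, HV) = 90.00° ✓; |HV| = 20.90 ✓; |WV| = 41.82 ✓.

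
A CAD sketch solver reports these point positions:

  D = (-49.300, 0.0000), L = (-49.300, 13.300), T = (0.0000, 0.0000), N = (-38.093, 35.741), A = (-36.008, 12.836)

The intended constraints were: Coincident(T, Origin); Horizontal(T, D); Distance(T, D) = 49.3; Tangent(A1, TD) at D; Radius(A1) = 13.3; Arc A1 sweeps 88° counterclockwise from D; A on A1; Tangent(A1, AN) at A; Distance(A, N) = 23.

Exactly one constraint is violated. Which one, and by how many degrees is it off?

Tangent(A1, AN) at A — off by 7.20°.

T = (0.00, 0.00) ✓; T.y = 0.00, D.y = 0.00 ✓; |TD| = 49.30 ✓; ∠(LD, DT) = 90.00° ✓; |LD| = 13.30 ✓; bearing(L→A) − bearing(L→D) = 88.00° ✓; |LA| = 13.30 ✓; ∠(LA, AN) = 82.80° ✗; |AN| = 23.00 ✓.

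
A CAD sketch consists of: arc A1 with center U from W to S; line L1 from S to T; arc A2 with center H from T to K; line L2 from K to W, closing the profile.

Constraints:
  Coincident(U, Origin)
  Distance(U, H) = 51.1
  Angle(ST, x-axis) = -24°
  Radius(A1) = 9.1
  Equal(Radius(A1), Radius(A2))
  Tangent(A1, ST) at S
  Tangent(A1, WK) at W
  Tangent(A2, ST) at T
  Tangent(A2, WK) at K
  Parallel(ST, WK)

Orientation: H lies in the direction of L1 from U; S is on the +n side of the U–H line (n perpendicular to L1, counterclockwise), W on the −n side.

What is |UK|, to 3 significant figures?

51.9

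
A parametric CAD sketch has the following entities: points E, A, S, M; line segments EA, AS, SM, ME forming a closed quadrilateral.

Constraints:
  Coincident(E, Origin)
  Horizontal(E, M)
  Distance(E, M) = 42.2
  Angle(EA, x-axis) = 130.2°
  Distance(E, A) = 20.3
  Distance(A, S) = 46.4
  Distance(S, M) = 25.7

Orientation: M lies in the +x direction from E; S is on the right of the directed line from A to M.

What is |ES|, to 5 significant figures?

26.462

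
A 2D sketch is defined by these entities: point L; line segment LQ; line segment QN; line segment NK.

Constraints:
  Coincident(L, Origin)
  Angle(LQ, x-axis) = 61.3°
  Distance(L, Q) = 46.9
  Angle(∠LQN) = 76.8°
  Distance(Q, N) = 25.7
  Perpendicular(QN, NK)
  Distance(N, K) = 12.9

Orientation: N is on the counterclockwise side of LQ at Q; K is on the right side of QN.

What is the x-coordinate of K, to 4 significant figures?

1.205

∠LQN = 76.8°, so QN runs at 61.3° + (180° − 76.8°) = 164.5° from the x-axis; with |QN| = 25.7, N = Q + 25.7·(cos 164.5°, sin 164.5°) = (-2.243, 48.01). QN ⟂ NK; with |NK| = 12.9 on the right of QN, K = N + 12.9·(0.2672, 0.9636) = (1.205, 60.44). So K.x = 1.205.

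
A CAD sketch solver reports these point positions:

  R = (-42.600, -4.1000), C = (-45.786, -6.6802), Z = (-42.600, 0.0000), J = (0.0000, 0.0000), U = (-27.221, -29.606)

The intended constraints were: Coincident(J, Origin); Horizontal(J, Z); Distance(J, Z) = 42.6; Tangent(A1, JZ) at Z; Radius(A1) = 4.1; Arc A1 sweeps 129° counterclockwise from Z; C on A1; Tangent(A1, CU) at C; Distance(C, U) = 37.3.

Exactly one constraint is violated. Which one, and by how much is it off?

Distance(C, U) = 37.3 — off by 7.80.

J = (0.00, 0.00) ✓; J.y = 0.00, Z.y = 0.00 ✓; |JZ| = 42.60 ✓; ∠(RZ, ZJ) = 90.00° ✓; |RZ| = 4.100 ✓; bearing(R→C) − bearing(R→Z) = 129.0° ✓; |RC| = 4.100 ✓; ∠(RC, CU) = 90.00° ✓; |CU| = 29.50 ✗.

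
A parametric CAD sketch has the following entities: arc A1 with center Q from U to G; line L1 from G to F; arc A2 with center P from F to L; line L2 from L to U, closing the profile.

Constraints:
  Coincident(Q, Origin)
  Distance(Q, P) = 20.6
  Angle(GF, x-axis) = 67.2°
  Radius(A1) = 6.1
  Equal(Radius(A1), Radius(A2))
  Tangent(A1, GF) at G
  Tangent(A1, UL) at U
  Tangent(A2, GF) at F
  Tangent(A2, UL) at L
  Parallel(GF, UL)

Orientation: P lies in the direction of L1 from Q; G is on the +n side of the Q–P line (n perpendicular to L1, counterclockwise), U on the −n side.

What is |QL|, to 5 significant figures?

21.484

Tangency of A1 to both parallel lines with radius 6.1 puts G and U at Q ± 6.1·n: G = (-5.6234, 2.3638), U = (5.6234, -2.3638). Equal radii place F and L the same way about P: F = P + 6.1·n = (2.3595, 21.354), L = P − 6.1·n = (13.606, 16.627). Then |QL| = |L − Q| = 21.484.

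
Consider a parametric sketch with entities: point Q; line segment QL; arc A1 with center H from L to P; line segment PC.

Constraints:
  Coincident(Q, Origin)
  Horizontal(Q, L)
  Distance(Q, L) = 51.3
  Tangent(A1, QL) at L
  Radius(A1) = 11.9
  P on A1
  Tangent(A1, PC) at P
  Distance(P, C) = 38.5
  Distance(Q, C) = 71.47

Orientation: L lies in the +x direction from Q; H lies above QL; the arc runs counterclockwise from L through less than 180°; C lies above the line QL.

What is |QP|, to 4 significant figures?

64.48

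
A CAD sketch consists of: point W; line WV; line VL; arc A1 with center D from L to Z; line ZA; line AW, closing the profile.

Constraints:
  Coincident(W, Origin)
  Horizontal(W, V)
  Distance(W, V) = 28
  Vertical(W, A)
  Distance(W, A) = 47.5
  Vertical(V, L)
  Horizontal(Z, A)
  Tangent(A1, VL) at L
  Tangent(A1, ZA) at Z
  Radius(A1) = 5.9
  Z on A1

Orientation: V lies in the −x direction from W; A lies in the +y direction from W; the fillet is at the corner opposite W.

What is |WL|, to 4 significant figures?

50.15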